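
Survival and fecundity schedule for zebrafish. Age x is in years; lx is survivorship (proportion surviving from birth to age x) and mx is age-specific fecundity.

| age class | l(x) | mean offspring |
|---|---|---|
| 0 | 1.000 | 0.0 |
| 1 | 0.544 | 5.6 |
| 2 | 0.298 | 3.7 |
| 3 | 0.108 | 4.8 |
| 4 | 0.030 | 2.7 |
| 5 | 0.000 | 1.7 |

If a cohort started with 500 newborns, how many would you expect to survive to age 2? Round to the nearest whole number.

149

Expected survivors = N0 · l_2 = 500 × 0.298 = 149 → 149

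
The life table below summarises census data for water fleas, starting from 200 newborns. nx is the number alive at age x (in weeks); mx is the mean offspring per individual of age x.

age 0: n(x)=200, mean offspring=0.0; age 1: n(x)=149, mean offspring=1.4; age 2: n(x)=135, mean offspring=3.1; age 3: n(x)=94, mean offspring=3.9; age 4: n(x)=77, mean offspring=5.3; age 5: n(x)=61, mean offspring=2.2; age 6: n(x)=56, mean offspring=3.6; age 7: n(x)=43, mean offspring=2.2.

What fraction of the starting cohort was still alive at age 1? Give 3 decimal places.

l_1 = n_1/n_0 = 149/200 = 0.745 → 0.745

0.745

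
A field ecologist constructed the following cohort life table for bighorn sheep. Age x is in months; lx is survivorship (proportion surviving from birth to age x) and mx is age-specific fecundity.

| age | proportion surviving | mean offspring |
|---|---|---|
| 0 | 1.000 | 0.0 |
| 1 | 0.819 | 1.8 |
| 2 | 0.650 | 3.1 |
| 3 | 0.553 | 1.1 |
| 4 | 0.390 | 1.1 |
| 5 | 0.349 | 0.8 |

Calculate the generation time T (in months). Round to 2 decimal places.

2.17

lx·mx: 0, 1.4742, 2.015, 0.6083, 0.429, 0.2792 → R0 = 4.8057
x·lx·mx: 0, 1.4742, 4.03, 1.8249, 1.716, 1.396 → Σ = 10.4411
T = 10.4411 / 4.8057 = 2.172649… → 2.17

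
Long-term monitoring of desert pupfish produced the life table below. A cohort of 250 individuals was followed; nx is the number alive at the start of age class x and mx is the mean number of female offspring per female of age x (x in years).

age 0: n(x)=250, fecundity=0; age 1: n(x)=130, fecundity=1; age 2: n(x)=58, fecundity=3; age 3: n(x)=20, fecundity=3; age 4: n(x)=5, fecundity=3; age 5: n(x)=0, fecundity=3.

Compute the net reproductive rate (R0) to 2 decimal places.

1.52

lx = nx/n0 = nx/250: 1, 0.52, 0.232, 0.08, 0.02, 0
lx·mx by age: 0, 0.52, 0.696, 0.24, 0.06, 0
R0 = Σ lx·mx = 1.516 → 1.52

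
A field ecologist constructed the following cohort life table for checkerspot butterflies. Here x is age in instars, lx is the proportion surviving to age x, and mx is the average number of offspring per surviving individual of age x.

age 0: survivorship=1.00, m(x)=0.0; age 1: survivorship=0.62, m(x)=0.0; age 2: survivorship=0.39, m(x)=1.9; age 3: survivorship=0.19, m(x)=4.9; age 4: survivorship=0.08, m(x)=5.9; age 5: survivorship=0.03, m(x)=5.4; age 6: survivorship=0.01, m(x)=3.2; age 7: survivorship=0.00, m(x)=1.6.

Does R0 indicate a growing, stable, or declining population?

R0 = Σ lx·mx = 0 + 0 + 0.741 + 0.931 + 0.472 + 0.162 + 0.032 + 0 = 2.338
R0 > 1, so the population is growing.

growing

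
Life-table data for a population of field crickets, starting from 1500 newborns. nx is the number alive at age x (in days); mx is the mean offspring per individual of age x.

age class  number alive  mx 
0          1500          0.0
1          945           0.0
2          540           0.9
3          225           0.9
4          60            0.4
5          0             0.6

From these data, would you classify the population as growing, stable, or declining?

lx = nx/n0 = nx/1500: 1, 0.63, 0.36, 0.15, 0.04, 0
R0 = Σ lx·mx = 0 + 0 + 0.324 + 0.135 + 0.016 + 0 = 0.475
R0 < 1, so the population is declining.

declining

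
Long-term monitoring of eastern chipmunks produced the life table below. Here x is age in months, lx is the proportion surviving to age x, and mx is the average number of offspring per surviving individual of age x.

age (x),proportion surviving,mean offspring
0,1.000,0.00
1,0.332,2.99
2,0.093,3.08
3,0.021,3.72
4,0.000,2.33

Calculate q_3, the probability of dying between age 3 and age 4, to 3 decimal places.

q_3 = (l_3 − l_4) / l_3 = (0.021 − 0) / 0.021
     = 0.021 / 0.021 = 1 → 1.000

1.000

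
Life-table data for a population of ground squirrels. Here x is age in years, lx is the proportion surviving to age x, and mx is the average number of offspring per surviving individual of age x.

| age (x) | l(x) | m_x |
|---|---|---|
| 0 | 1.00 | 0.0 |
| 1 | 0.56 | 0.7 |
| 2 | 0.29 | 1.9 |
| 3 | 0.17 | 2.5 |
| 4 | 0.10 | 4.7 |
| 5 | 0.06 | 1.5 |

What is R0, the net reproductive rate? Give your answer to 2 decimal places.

1.93

lx·mx by age: 0, 0.392, 0.551, 0.425, 0.47, 0.09
R0 = Σ lx·mx = 1.928 → 1.93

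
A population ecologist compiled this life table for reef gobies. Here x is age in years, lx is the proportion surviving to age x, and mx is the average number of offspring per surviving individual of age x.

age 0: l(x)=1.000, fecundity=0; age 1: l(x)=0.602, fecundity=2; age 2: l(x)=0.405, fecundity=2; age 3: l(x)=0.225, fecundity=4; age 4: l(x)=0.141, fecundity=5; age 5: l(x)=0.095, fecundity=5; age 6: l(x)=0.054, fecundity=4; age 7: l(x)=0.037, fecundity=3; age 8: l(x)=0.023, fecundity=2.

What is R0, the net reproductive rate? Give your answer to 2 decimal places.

4.47

lx·mx by age: 0, 1.204, 0.81, 0.9, 0.705, 0.475, 0.216, 0.111, 0.046
R0 = Σ lx·mx = 4.467 → 4.47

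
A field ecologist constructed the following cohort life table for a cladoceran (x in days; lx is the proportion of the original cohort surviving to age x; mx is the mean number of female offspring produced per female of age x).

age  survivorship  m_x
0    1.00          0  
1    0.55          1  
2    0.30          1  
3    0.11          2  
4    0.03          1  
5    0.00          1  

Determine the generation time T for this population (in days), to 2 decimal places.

1.75

lx·mx: 0, 0.55, 0.3, 0.22, 0.03, 0 → R0 = 1.1
x·lx·mx: 0, 0.55, 0.6, 0.66, 0.12, 0 → Σ = 1.93
T = 1.93 / 1.1 = 1.754545… → 1.75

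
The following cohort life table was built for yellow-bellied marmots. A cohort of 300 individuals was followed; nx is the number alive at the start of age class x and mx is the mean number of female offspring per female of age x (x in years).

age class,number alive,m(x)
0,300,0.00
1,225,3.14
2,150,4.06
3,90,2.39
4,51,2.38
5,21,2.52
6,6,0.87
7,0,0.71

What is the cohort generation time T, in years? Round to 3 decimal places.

lx = nx/n0 = nx/300: 1, 0.75, 0.5, 0.3, 0.17, 0.07, 0.02, 0
lx·mx: 0, 2.355, 2.03, 0.717, 0.4046, 0.1764, 0.0174, 0 → R0 = 5.7004
x·lx·mx: 0, 2.355, 4.06, 2.151, 1.6184, 0.882, 0.1044, 0 → Σ = 11.1708
T = 11.1708 / 5.7004 = 1.959652… → 1.960

1.960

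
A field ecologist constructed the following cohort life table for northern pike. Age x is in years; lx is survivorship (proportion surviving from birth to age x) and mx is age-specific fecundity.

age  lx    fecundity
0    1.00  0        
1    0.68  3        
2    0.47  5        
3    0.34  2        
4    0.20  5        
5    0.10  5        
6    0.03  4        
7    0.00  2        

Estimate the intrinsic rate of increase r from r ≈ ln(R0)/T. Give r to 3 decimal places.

R0 = Σ lx·mx = 0 + 2.04 + 2.35 + 0.68 + 1 + 0.5 + 0.12 + 0 = 6.69
Σ x·lx·mx = 16; T = 16/6.69 = 2.39163…
r ≈ ln(R0)/T = ln(6.69)/2.39163… = 0.79469… → 0.795

0.795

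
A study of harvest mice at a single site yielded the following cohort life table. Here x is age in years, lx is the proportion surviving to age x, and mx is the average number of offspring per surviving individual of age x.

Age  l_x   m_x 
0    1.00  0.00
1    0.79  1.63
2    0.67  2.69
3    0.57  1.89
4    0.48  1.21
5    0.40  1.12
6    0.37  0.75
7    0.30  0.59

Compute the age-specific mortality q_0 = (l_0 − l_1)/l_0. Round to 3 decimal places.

0.210

q_0 = (l_0 − l_1) / l_0 = (1 − 0.79) / 1
     = 0.21 / 1 = 0.21 → 0.210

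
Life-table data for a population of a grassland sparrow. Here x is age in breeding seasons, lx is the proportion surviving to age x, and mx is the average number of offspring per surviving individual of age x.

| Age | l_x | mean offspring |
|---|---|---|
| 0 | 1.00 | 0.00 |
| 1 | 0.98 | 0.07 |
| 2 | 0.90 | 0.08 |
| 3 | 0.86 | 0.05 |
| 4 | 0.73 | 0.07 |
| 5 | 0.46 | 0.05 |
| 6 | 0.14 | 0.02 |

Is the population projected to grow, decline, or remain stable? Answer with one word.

R0 = Σ lx·mx = 0 + 0.0686 + 0.072 + 0.043 + 0.0511 + 0.023 + 0.0028 = 0.2605
R0 < 1, so the population is declining.

declining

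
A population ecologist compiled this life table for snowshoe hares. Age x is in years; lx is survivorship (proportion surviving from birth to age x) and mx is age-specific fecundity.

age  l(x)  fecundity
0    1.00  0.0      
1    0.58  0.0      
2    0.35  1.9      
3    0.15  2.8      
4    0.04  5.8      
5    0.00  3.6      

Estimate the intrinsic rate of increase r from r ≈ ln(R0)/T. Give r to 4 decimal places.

0.1031

R0 = Σ lx·mx = 0 + 0 + 0.665 + 0.42 + 0.232 + 0 = 1.317
Σ x·lx·mx = 3.518; T = 3.518/1.317 = 2.67122…
r ≈ ln(R0)/T = ln(1.317)/2.67122… = 0.103083… → 0.1031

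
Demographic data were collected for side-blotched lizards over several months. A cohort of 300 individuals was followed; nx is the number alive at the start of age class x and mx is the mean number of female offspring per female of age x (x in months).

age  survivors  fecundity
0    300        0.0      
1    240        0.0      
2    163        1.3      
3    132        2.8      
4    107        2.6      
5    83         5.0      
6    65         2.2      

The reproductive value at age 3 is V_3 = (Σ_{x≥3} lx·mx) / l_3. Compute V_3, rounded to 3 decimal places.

lx = nx/n0 = nx/300: 1, 0.8, 0.54333…, 0.44, 0.35667…, 0.27667…, 0.21667…
lx·mx for x ≥ 3: 1.232, 0.927333…, 1.383333…, 0.476667… → sum = 4.019333…
V_3 = 4.019333… / l_3 = 4.019333… / 0.44 = 9.134848… → 9.135

9.135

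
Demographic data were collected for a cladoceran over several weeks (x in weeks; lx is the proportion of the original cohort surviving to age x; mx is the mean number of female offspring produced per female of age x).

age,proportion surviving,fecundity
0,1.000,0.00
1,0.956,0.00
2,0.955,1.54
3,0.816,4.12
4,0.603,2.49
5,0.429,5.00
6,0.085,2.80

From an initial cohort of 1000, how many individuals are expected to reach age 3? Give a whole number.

Expected survivors = N0 · l_3 = 1000 × 0.816 = 816 → 816

816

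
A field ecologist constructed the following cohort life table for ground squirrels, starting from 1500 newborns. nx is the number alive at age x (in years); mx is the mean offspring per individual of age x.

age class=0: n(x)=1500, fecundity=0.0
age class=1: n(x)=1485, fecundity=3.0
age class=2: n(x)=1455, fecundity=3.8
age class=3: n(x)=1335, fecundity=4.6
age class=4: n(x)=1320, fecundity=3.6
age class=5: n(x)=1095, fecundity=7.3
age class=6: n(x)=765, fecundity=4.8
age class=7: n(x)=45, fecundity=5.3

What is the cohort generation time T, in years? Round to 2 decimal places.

3.56

lx = nx/n0 = nx/1500: 1, 0.99, 0.97, 0.89, 0.88, 0.73, 0.51, 0.03
lx·mx: 0, 2.97, 3.686, 4.094, 3.168, 5.329, 2.448, 0.159 → R0 = 21.854
x·lx·mx: 0, 2.97, 7.372, 12.282, 12.672, 26.645, 14.688, 1.113 → Σ = 77.742
T = 77.742 / 21.854 = 3.557335… → 3.56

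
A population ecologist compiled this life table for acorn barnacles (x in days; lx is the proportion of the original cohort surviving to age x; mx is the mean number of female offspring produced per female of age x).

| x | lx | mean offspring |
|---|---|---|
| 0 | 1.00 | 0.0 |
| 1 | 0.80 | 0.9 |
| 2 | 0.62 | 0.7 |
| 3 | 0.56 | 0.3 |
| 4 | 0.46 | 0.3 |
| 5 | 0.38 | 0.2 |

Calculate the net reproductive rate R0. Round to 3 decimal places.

lx·mx by age: 0, 0.72, 0.434, 0.168, 0.138, 0.076
R0 = Σ lx·mx = 1.536 → 1.536

1.536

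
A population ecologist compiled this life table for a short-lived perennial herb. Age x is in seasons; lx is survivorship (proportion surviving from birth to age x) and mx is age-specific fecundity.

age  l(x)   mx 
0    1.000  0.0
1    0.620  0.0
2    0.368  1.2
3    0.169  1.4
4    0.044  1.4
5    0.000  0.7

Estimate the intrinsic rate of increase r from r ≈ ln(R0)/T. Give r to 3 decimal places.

R0 = Σ lx·mx = 0 + 0 + 0.4416 + 0.2366 + 0.0616 + 0 = 0.7398
Σ x·lx·mx = 1.8394; T = 1.8394/0.7398 = 2.48635…
r ≈ ln(R0)/T = ln(0.7398)/2.48635… = -0.12121… → -0.121

-0.121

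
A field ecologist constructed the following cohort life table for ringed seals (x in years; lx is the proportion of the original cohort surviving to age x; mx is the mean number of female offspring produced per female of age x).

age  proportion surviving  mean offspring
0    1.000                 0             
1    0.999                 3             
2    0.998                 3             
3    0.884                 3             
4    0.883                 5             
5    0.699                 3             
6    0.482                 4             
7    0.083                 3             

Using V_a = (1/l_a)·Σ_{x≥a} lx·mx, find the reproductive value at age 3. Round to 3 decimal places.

12.829

lx·mx for x ≥ 3: 2.652, 4.415, 2.097, 1.928, 0.249 → sum = 11.341
V_3 = 11.341 / l_3 = 11.341 / 0.884 = 12.829186… → 12.829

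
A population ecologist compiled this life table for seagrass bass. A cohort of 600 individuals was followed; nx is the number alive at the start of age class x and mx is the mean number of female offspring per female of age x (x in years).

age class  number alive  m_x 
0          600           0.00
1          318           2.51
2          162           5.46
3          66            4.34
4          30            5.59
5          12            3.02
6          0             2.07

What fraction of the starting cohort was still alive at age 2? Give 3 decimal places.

l_2 = n_2/n_0 = 162/600 = 0.27 → 0.270

0.270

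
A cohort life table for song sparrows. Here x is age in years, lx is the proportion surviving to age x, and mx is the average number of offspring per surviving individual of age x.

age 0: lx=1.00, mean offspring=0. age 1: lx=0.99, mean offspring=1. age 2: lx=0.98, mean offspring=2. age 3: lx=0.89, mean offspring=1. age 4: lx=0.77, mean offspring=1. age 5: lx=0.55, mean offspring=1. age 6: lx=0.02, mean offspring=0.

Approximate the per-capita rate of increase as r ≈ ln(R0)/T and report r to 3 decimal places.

R0 = Σ lx·mx = 0 + 0.99 + 1.96 + 0.89 + 0.77 + 0.55 + 0 = 5.16
Σ x·lx·mx = 13.41; T = 13.41/5.16 = 2.59884…
r ≈ ln(R0)/T = ln(5.16)/2.59884… = 0.63141… → 0.631

0.631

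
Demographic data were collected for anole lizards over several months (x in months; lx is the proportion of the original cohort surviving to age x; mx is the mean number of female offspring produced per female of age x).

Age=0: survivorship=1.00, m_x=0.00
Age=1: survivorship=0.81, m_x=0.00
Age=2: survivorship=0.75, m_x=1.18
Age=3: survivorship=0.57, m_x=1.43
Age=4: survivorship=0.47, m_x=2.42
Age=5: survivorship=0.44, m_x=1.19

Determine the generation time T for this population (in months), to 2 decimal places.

lx·mx: 0, 0, 0.885, 0.8151, 1.1374, 0.5236 → R0 = 3.3611
x·lx·mx: 0, 0, 1.77, 2.4453, 4.5496, 2.618 → Σ = 11.3829
T = 11.3829 / 3.3611 = 3.386659… → 3.39

3.39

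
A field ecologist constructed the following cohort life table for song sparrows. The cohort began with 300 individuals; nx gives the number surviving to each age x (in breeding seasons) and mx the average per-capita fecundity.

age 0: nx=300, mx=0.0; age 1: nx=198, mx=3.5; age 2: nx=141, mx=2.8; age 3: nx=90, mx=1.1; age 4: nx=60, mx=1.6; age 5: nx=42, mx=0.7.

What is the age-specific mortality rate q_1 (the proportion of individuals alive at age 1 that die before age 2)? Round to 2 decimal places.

lx = nx/n0 = nx/300: 1, 0.66, 0.47, 0.3, 0.2, 0.14
q_1 = (l_1 − l_2) / l_1 = (0.66 − 0.47) / 0.66
     = 0.19 / 0.66 = 0.287879… → 0.29

0.29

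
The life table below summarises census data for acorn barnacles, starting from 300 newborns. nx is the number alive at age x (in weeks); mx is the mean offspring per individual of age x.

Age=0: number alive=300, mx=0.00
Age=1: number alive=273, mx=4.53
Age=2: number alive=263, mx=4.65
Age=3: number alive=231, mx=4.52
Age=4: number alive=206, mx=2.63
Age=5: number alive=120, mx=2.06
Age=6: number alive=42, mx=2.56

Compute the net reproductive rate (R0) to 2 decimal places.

lx = nx/n0 = nx/300: 1, 0.91, 0.87667…, 0.77, 0.68667…, 0.4, 0.14
lx·mx by age: 0, 4.1223, 4.0765…, 3.4804, 1.805933…, 0.824, 0.3584
R0 = Σ lx·mx = 14.667533… → 14.67

14.67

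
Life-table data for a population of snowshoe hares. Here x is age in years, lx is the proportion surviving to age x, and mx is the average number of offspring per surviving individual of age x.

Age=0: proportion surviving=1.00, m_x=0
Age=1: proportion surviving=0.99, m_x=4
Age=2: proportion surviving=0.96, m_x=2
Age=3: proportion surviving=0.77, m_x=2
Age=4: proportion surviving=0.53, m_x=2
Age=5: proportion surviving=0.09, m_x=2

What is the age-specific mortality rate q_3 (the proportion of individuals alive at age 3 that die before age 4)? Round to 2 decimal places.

0.31

q_3 = (l_3 − l_4) / l_3 = (0.77 − 0.53) / 0.77
     = 0.24 / 0.77 = 0.311688… → 0.31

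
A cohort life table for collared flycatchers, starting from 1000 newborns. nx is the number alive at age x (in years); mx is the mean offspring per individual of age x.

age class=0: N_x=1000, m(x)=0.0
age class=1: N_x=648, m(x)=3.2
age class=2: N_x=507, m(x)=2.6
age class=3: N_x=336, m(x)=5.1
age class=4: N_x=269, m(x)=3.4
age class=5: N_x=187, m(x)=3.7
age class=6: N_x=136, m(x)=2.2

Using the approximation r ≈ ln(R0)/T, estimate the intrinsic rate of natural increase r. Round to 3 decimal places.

lx = nx/n0 = nx/1000: 1, 0.648, 0.507, 0.336, 0.269, 0.187, 0.136
R0 = Σ lx·mx = 0 + 2.0736 + 1.3182 + 1.7136 + 0.9146 + 0.6919 + 0.2992 = 7.0111
Σ x·lx·mx = 18.7639; T = 18.7639/7.0111 = 2.67631…
r ≈ ln(R0)/T = ln(7.0111)/2.67631… = 0.72768… → 0.728

0.728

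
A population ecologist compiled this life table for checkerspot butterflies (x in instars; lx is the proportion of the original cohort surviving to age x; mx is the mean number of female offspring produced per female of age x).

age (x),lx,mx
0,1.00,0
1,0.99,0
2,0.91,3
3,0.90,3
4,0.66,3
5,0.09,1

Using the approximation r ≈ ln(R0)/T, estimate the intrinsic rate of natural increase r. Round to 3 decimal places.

R0 = Σ lx·mx = 0 + 0 + 2.73 + 2.7 + 1.98 + 0.09 = 7.5
Σ x·lx·mx = 21.93; T = 21.93/7.5 = 2.924
r ≈ ln(R0)/T = ln(7.5)/2.924 = 0.68909… → 0.689

0.689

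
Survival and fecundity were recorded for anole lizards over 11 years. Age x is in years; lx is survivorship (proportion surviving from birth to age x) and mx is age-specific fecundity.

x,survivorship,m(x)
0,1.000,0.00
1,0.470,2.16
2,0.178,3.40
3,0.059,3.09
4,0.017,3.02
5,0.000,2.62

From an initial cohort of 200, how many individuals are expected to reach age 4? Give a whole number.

Expected survivors = N0 · l_4 = 200 × 0.017 = 3.4 → 3

3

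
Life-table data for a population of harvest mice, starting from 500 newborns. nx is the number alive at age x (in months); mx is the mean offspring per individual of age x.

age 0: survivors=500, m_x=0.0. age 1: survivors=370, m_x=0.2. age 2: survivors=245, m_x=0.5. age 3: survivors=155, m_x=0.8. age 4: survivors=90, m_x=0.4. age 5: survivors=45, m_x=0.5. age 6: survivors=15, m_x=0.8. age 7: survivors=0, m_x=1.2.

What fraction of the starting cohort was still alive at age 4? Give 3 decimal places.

l_4 = n_4/n_0 = 90/500 = 0.18 → 0.180

0.180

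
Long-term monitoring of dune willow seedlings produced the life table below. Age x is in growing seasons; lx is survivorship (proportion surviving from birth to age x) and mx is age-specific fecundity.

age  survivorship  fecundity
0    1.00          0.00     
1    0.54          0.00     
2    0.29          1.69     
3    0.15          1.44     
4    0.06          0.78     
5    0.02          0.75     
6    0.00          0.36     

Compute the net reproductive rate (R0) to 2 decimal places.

0.77

lx·mx by age: 0, 0, 0.4901, 0.216, 0.0468, 0.015, 0
R0 = Σ lx·mx = 0.7679 → 0.77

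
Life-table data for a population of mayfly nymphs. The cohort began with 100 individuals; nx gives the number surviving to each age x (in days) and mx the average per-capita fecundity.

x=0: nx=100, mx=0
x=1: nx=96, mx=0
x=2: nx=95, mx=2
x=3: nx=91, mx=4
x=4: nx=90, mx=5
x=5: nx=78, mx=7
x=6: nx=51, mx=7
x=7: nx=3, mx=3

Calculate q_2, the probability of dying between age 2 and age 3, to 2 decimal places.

lx = nx/n0 = nx/100: 1, 0.96, 0.95, 0.91, 0.9, 0.78, 0.51, 0.03
q_2 = (l_2 − l_3) / l_2 = (0.95 − 0.91) / 0.95
     = 0.04 / 0.95 = 0.042105… → 0.04

0.04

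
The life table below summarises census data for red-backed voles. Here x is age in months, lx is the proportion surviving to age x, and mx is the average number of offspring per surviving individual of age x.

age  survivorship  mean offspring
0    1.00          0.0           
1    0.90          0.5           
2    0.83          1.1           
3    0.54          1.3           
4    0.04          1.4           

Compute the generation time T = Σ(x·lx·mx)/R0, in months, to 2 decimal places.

lx·mx: 0, 0.45, 0.913, 0.702, 0.056 → R0 = 2.121
x·lx·mx: 0, 0.45, 1.826, 2.106, 0.224 → Σ = 4.606
T = 4.606 / 2.121 = 2.171617… → 2.17

2.17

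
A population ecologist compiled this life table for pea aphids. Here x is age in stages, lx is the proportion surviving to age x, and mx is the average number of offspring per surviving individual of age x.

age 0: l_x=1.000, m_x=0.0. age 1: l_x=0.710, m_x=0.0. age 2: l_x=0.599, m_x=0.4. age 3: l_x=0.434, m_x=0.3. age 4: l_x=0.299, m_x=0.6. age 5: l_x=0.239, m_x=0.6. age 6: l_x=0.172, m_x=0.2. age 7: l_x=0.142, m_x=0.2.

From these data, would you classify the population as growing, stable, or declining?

declining

R0 = Σ lx·mx = 0 + 0 + 0.2396 + 0.1302 + 0.1794 + 0.1434 + 0.0344 + 0.0284 = 0.7554
R0 < 1, so the population is declining.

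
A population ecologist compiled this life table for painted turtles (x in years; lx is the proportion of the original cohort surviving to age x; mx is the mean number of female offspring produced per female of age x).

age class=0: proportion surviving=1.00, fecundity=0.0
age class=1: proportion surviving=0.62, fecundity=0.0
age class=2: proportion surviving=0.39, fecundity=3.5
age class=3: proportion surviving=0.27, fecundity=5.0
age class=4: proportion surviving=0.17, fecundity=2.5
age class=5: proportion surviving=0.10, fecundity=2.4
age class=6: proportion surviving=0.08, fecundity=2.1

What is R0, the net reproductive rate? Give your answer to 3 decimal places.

lx·mx by age: 0, 0, 1.365, 1.35, 0.425, 0.24, 0.168
R0 = Σ lx·mx = 3.548 → 3.548

3.548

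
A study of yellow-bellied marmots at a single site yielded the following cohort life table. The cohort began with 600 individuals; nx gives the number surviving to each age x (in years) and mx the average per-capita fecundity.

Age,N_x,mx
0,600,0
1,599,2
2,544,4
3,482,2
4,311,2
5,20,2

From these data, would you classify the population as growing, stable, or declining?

lx = nx/n0 = nx/600: 1, 0.99833…, 0.90667…, 0.80333…, 0.51833…, 0.03333…
R0 = Σ lx·mx = 0 + 1.996667… + 3.626667… + 1.606667… + 1.036667… + 0.066667… = 8.333333…
R0 > 1, so the population is growing.

growing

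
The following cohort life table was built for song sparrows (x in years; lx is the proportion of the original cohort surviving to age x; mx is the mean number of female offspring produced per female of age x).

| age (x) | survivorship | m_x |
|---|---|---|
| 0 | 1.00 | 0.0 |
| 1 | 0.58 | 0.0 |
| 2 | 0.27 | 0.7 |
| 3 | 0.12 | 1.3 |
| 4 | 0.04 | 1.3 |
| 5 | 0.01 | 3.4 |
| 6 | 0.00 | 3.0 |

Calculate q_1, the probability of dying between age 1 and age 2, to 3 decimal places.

0.534

q_1 = (l_1 − l_2) / l_1 = (0.58 − 0.27) / 0.58
     = 0.31 / 0.58 = 0.534483… → 0.534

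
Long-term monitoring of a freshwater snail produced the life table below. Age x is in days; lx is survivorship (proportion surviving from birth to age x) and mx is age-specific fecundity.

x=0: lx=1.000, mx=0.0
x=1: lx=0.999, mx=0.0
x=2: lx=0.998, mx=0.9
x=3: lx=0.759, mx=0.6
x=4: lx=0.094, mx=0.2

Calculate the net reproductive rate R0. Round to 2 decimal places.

1.37

lx·mx by age: 0, 0, 0.8982, 0.4554, 0.0188
R0 = Σ lx·mx = 1.3724 → 1.37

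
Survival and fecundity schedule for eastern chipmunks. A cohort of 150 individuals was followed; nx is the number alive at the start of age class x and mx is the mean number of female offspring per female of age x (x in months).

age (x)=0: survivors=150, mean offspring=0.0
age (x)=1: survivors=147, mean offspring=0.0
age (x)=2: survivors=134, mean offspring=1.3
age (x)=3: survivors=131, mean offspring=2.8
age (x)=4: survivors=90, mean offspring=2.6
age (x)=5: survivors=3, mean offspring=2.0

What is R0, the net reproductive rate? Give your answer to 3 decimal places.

lx = nx/n0 = nx/150: 1, 0.98, 0.89333…, 0.87333…, 0.6, 0.02
lx·mx by age: 0, 0, 1.161333…, 2.445333…, 1.56, 0.04
R0 = Σ lx·mx = 5.206667… → 5.207

5.207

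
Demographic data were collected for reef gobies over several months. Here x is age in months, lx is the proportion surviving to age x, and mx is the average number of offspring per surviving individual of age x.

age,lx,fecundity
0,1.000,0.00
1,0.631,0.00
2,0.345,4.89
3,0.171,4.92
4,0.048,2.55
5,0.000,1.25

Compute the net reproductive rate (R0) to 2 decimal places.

2.65

lx·mx by age: 0, 0, 1.68705, 0.84132, 0.1224, 0
R0 = Σ lx·mx = 2.65077 → 2.65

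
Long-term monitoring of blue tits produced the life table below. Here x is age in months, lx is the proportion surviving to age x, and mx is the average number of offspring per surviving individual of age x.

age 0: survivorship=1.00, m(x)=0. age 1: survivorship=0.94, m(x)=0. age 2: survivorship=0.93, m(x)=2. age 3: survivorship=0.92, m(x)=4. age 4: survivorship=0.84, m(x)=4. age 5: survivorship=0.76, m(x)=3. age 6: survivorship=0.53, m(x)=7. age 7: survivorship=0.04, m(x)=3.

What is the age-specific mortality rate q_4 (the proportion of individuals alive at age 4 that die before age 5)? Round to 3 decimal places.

q_4 = (l_4 − l_5) / l_4 = (0.84 − 0.76) / 0.84
     = 0.08 / 0.84 = 0.095238… → 0.095

0.095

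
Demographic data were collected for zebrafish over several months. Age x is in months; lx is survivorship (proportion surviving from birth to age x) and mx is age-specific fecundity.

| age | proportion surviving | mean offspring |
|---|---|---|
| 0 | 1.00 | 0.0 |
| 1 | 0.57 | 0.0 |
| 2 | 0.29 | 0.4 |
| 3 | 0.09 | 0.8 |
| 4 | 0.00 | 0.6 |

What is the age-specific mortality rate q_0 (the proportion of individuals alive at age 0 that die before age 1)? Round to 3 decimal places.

0.430

q_0 = (l_0 − l_1) / l_0 = (1 − 0.57) / 1
     = 0.43 / 1 = 0.43 → 0.430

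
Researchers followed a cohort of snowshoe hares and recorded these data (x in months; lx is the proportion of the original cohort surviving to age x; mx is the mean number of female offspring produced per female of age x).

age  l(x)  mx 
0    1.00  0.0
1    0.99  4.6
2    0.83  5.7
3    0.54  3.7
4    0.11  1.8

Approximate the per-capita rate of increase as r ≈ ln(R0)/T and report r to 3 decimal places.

1.347

R0 = Σ lx·mx = 0 + 4.554 + 4.731 + 1.998 + 0.198 = 11.481
Σ x·lx·mx = 20.802; T = 20.802/11.481 = 1.81186…
r ≈ ln(R0)/T = ln(11.481)/1.81186… = 1.34706… → 1.347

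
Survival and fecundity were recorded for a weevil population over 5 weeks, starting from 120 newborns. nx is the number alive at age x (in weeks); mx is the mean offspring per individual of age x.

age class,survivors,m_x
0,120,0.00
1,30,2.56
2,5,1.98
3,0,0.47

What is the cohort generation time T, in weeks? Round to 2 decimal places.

lx = nx/n0 = nx/120: 1, 0.25, 0.04167…, 0
lx·mx: 0, 0.64, 0.0825…, 0 → R0 = 0.7225…
x·lx·mx: 0, 0.64, 0.165…, 0 → Σ = 0.805…
T = 0.805… / 0.7225… = 1.114187… → 1.11

1.11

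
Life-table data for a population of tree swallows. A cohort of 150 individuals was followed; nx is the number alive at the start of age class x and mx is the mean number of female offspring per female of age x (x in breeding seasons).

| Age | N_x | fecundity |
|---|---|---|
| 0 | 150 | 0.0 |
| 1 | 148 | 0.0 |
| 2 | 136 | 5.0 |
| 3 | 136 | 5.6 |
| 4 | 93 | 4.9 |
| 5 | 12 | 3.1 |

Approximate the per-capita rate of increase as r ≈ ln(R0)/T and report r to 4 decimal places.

lx = nx/n0 = nx/150: 1, 0.98667…, 0.90667…, 0.90667…, 0.62, 0.08
R0 = Σ lx·mx = 0 + 0 + 4.53333… + 5.07733… + 3.038 + 0.248 = 12.896667…
Σ x·lx·mx = 37.690667…; T = 37.690667…/12.896667… = 2.92251…
r ≈ ln(R0)/T = ln(12.896667…)/2.92251… = 0.874922… → 0.8749

0.8749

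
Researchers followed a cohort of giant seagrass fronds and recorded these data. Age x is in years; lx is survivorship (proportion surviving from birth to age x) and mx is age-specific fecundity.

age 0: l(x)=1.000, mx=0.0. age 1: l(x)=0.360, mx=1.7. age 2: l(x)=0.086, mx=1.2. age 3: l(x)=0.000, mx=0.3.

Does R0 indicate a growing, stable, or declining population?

declining

R0 = Σ lx·mx = 0 + 0.612 + 0.1032 + 0 = 0.7152
R0 < 1, so the population is declining.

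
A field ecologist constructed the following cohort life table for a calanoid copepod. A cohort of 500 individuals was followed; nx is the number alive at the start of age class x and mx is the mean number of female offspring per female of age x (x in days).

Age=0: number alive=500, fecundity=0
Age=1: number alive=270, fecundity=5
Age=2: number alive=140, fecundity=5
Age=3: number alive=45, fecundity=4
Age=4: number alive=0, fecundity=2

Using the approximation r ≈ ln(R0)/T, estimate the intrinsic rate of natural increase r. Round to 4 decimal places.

lx = nx/n0 = nx/500: 1, 0.54, 0.28, 0.09, 0
R0 = Σ lx·mx = 0 + 2.7 + 1.4 + 0.36 + 0 = 4.46
Σ x·lx·mx = 6.58; T = 6.58/4.46 = 1.47534…
r ≈ ln(R0)/T = ln(4.46)/1.47534… = 1.013429… → 1.0134

1.0134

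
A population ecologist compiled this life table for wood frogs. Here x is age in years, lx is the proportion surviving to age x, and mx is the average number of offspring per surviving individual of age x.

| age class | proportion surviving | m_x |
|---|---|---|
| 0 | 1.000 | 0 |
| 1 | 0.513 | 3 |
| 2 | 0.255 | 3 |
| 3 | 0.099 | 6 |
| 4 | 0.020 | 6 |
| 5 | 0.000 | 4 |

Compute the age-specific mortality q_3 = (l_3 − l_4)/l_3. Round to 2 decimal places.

q_3 = (l_3 − l_4) / l_3 = (0.099 − 0.02) / 0.099
     = 0.079 / 0.099 = 0.79798… → 0.80

0.80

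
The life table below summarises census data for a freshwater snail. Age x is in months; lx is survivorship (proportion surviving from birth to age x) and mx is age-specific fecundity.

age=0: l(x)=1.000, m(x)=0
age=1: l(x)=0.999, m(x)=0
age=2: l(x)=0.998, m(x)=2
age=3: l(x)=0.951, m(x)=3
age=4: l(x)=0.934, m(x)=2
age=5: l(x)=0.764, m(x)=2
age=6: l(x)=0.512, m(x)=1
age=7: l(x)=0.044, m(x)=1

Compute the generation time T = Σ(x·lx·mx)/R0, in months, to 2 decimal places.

3.53

lx·mx: 0, 0, 1.996, 2.853, 1.868, 1.528, 0.512, 0.044 → R0 = 8.801
x·lx·mx: 0, 0, 3.992, 8.559, 7.472, 7.64, 3.072, 0.308 → Σ = 31.043
T = 31.043 / 8.801 = 3.527213… → 3.53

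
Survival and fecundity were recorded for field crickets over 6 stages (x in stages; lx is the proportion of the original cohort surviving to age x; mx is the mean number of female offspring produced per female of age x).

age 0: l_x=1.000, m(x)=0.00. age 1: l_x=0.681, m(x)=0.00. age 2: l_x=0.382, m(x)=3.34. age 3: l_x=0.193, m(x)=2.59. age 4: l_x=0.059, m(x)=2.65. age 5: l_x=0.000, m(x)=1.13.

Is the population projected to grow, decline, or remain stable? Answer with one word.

growing

R0 = Σ lx·mx = 0 + 0 + 1.27588 + 0.49987 + 0.15635 + 0 = 1.9321
R0 > 1, so the population is growing.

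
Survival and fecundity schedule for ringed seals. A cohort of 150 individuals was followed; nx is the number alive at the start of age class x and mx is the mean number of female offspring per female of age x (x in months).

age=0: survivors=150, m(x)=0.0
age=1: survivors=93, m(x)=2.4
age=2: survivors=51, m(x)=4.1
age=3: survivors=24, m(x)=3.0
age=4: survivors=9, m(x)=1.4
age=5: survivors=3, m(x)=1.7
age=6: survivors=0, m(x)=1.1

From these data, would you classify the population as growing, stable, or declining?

lx = nx/n0 = nx/150: 1, 0.62, 0.34, 0.16, 0.06, 0.02, 0
R0 = Σ lx·mx = 0 + 1.488 + 1.394 + 0.48 + 0.084 + 0.034 + 0 = 3.48
R0 > 1, so the population is growing.

growing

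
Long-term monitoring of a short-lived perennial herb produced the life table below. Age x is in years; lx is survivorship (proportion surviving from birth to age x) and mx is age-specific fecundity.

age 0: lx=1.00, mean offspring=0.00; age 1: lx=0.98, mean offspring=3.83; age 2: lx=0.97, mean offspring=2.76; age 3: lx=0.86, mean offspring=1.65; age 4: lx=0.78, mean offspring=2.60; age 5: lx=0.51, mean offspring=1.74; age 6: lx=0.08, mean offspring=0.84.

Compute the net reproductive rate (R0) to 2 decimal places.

10.83

lx·mx by age: 0, 3.7534, 2.6772, 1.419, 2.028, 0.8874, 0.0672
R0 = Σ lx·mx = 10.8322 → 10.83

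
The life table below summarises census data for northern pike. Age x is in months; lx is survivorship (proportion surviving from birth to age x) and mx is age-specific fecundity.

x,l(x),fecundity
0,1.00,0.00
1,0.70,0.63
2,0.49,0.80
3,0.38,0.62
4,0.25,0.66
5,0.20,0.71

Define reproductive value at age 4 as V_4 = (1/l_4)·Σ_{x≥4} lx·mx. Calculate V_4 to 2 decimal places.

1.23

lx·mx for x ≥ 4: 0.165, 0.142 → sum = 0.307
V_4 = 0.307 / l_4 = 0.307 / 0.25 = 1.228 → 1.23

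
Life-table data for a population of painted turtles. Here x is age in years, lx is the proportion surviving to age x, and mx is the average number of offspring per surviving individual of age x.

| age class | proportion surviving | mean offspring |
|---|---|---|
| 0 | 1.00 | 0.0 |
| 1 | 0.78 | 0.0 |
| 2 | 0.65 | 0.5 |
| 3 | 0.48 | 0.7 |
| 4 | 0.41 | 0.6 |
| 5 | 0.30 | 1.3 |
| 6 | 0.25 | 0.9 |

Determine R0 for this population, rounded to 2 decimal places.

lx·mx by age: 0, 0, 0.325, 0.336, 0.246, 0.39, 0.225
R0 = Σ lx·mx = 1.522 → 1.52

1.52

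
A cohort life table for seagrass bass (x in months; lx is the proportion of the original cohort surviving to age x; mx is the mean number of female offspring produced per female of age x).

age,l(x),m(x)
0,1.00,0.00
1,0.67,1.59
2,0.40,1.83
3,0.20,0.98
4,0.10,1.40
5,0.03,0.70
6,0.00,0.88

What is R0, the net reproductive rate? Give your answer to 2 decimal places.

lx·mx by age: 0, 1.0653, 0.732, 0.196, 0.14, 0.021, 0
R0 = Σ lx·mx = 2.1543 → 2.15

2.15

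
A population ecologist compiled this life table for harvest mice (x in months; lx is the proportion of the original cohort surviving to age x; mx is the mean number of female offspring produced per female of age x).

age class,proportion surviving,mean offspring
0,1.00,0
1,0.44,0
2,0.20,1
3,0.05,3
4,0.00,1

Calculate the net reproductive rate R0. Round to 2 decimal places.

0.35

lx·mx by age: 0, 0, 0.2, 0.15, 0
R0 = Σ lx·mx = 0.35 → 0.35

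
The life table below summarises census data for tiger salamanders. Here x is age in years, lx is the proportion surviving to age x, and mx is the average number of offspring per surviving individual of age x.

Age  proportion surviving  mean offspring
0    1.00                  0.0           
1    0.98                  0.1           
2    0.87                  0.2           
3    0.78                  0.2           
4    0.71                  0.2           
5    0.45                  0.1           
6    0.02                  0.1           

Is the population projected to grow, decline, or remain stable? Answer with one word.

declining

R0 = Σ lx·mx = 0 + 0.098 + 0.174 + 0.156 + 0.142 + 0.045 + 0.002 = 0.617
R0 < 1, so the population is declining.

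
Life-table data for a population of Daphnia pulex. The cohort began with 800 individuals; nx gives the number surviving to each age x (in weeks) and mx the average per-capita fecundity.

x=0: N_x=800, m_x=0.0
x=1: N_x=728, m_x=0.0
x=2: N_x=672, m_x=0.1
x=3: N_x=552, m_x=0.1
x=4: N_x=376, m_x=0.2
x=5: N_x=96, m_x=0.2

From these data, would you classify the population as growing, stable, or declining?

declining

lx = nx/n0 = nx/800: 1, 0.91, 0.84, 0.69, 0.47, 0.12
R0 = Σ lx·mx = 0 + 0 + 0.084 + 0.069 + 0.094 + 0.024 = 0.271
R0 < 1, so the population is declining.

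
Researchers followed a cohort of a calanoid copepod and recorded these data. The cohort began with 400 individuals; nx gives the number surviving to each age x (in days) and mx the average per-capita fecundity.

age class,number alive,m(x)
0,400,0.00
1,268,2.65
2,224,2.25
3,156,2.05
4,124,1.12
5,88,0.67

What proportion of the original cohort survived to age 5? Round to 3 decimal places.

0.220

l_5 = n_5/n_0 = 88/400 = 0.22 → 0.220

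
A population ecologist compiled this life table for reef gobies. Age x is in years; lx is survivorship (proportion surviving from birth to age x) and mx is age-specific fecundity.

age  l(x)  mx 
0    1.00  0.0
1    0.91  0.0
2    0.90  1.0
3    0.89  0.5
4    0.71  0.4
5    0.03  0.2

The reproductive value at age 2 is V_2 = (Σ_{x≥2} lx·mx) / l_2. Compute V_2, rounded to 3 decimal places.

1.817

lx·mx for x ≥ 2: 0.9, 0.445, 0.284, 0.006 → sum = 1.635
V_2 = 1.635 / l_2 = 1.635 / 0.9 = 1.816667… → 1.817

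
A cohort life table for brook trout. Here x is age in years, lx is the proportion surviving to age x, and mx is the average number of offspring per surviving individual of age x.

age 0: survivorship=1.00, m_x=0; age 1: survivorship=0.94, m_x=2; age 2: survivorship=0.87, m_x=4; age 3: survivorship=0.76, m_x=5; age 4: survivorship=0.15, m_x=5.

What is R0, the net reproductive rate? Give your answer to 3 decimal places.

lx·mx by age: 0, 1.88, 3.48, 3.8, 0.75
R0 = Σ lx·mx = 9.91 → 9.910

9.910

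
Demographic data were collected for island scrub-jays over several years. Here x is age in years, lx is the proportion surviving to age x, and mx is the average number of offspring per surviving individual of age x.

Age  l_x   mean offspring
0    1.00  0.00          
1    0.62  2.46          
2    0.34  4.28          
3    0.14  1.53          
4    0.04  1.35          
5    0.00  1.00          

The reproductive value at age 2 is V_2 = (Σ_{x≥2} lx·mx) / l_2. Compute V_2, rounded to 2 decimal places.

lx·mx for x ≥ 2: 1.4552, 0.2142, 0.054, 0 → sum = 1.7234
V_2 = 1.7234 / l_2 = 1.7234 / 0.34 = 5.068824… → 5.07

5.07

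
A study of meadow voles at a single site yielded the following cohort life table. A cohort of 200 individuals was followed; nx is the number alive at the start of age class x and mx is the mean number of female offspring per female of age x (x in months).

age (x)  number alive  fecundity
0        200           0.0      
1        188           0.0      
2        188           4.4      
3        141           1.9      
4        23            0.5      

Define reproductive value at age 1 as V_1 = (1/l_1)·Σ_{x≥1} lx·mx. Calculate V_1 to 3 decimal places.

lx = nx/n0 = nx/200: 1, 0.94, 0.94, 0.705, 0.115
lx·mx for x ≥ 1: 0, 4.136, 1.3395, 0.0575 → sum = 5.533
V_1 = 5.533 / l_1 = 5.533 / 0.94 = 5.88617… → 5.886

5.886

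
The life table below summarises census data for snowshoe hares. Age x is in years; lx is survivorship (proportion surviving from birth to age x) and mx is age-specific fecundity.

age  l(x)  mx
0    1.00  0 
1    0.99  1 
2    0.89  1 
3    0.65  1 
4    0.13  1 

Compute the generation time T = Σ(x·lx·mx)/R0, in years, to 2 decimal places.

1.97

lx·mx: 0, 0.99, 0.89, 0.65, 0.13 → R0 = 2.66
x·lx·mx: 0, 0.99, 1.78, 1.95, 0.52 → Σ = 5.24
T = 5.24 / 2.66 = 1.969925… → 1.97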